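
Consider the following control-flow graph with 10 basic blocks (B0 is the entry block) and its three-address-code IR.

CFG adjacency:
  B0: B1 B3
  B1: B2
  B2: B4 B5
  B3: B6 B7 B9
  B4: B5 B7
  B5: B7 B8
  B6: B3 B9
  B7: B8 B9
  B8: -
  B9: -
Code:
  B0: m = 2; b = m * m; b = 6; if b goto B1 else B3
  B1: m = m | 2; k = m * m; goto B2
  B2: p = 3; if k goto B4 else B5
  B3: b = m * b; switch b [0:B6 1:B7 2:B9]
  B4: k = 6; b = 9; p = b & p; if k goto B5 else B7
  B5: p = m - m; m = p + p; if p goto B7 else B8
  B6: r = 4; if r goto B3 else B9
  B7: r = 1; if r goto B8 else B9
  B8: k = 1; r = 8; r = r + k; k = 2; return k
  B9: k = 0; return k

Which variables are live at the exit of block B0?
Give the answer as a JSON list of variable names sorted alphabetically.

Per-block:
  B0: {b,m} / ∅
  B1: {k,m} / {m}
  B2: {p} / {k}
  B3: {b} / {b,m}
  B4: {b,k,p} / {p}
  B5: {m,p} / {m}
  B6: {r} / ∅
  B7: {r} / ∅
  B8: {k,r} / ∅
  B9: {k} / ∅

Live sets:
  live B0: ∅→{b,m}
  live B1: {m}→{k,m}
  live B2: {k,m}→{m,p}
  live B3: {b,m}→{b,m}
  live B4: {m,p}→{m}
  live B5: {m}→∅
  live B6: {b,m}→{b,m}
  live B7: ∅→∅
  live B8: ∅→∅
  live B9: ∅→∅

live-out(B0) = ["b", "m"]

Answer: ["b", "m"]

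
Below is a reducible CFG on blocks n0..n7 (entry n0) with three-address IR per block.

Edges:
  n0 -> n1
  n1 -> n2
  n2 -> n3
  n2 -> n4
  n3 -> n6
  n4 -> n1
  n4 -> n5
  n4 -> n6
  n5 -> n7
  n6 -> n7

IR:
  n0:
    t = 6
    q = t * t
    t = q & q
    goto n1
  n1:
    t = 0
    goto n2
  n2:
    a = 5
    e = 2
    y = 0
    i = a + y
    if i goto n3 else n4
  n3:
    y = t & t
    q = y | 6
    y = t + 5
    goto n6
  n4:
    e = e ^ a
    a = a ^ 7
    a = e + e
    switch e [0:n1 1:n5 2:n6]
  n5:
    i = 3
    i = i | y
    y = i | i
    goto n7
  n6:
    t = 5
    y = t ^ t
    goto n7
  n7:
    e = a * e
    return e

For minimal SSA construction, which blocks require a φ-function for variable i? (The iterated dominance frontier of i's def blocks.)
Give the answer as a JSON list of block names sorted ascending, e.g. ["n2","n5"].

Answer: ["n1", "n7"]

Analysis:
idom tree: n1←n0 n2←n1 n3←n2 n4←n2 n5←n4 n6←n2 n7←n2
Dom∩ at merges:
  n1: preds {n0,n4}: {n0} ∩ {n0,n1,n2,n4} = {n0}; idom=n0
  n6: preds {n3,n4}: {n0,n1,n2,n3} ∩ {n0,n1,n2,n4} = {n0,n1,n2}; idom=n2
  n7: preds {n5,n6}: {n0,n1,n2,n4,n5} ∩ {n0,n1,n2,n6} = {n0,n1,n2}; idom=n2

Frontier:
  n1←n0: walk · to n0
  n1←n4: walk n4→n2→n1 to n0
  n6←n3: walk n3 to n2
  n6←n4: walk n4 to n2
  n7←n5: walk n5→n4 to n2
  n7←n6: walk n6 to n2
  DF(n0)=∅
  DF(n1)={n1}
  DF(n2)={n1}
  DF(n3)={n6}
  DF(n4)={n1,n6,n7}
  DF(n5)={n7}
  DF(n6)={n7}
  DF(n7)=∅

φ for i: defs {n2,n5}
  DF⁺ = {n1,n7}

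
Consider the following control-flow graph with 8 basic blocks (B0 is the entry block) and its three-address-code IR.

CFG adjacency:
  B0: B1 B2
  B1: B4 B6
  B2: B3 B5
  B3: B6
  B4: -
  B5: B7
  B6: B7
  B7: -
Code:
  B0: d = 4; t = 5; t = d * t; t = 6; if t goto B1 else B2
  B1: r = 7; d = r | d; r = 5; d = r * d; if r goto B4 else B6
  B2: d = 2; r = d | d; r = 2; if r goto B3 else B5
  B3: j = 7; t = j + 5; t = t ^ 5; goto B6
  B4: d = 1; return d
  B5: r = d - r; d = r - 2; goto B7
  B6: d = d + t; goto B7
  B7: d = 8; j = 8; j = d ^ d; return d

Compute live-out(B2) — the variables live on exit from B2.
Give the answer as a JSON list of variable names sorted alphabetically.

def/use:
  B0: def={d,t} ue=∅
  B1: def={d,r} ue={d}
  B2: def={d,r} ue=∅
  B3: def={j,t} ue=∅
  B4: def={d} ue=∅
  B5: def={d,r} ue={d,r}
  B6: def={d} ue={d,t}
  B7: def={d,j} ue=∅

Live sets:
  B0 li=∅ lo={d,t}
  B1 li={d,t} lo={d,t}
  B2 li=∅ lo={d,r}
  B3 li={d} lo={d,t}
  B4 li=∅ lo=∅
  B5 li={d,r} lo=∅
  B6 li={d,t} lo=∅
  B7 li=∅ lo=∅

live-out(B2) = ["d", "r"]

Answer: ["d", "r"]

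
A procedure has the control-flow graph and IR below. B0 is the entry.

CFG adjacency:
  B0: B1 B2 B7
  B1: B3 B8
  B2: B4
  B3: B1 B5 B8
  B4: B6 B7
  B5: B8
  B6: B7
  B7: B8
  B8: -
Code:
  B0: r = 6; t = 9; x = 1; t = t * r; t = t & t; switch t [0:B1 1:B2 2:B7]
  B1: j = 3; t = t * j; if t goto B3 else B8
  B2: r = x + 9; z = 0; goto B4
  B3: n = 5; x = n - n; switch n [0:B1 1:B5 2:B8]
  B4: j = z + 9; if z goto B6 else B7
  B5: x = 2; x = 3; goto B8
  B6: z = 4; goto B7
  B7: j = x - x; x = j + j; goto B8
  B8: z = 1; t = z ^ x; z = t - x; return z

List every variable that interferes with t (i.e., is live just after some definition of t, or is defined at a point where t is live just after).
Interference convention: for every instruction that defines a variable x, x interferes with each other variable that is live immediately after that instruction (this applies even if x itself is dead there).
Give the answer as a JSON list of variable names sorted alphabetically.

Answer: ["j", "n", "r", "x"]

Analysis:
Block summaries:
  B0: {r,t,x} / ∅
  B1: {j,t} / {t}
  B2: {r,z} / {x}
  B3: {n,x} / ∅
  B4: {j} / {z}
  B5: {x} / ∅
  B6: {z} / ∅
  B7: {j,x} / {x}
  B8: {t,z} / {x}

Liveness:
  B0: in=∅ out={t,x}
  B1: in={t,x} out={t,x}
  B2: in={x} out={x,z}
  B3: in={t} out={t,x}
  B4: in={x,z} out={x}
  B5: in=∅ out={x}
  B6: in={x} out={x}
  B7: in={x} out={x}
  B8: in={x} out=∅

Conflict graph:
  j↔{t,x,z}
  n↔{t,x}
  r↔{t,x}
  t↔{j,n,r,x}
  x↔{j,n,r,t,z}
  z↔{j,x}

N(t) = ["j", "n", "r", "x"]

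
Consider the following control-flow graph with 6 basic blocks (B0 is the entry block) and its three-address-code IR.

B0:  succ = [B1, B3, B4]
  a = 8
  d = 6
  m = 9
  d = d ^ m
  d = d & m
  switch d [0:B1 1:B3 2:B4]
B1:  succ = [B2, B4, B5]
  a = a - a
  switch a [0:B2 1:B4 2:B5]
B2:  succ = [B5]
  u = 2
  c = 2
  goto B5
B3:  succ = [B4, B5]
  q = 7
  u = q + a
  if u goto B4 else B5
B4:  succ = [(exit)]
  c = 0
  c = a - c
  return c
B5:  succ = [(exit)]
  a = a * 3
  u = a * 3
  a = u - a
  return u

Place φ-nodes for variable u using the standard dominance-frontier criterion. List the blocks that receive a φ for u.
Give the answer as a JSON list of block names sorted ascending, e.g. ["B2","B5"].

Answer: ["B4", "B5"]

Analysis:
idom tree: B1←B0 B2←B1 B3←B0 B4←B0 B5←B0
Dom∩ at merges:
  B4: preds {B0,B1,B3}: {B0} ∩ {B0,B1} ∩ {B0,B3} = {B0}; idom=B0
  B5: preds {B1,B2,B3}: {B0,B1} ∩ {B0,B1,B2} ∩ {B0,B3} = {B0}; idom=B0

DF walk-up:
  join B4 pred B0: · stop@B0
  join B4 pred B1: B1 stop@B0
  join B4 pred B3: B3 stop@B0
  join B5 pred B1: B1 stop@B0
  join B5 pred B2: B2→B1 stop@B0
  join B5 pred B3: B3 stop@B0
  B0 → ∅
  B1 → {B4,B5}
  B2 → {B5}
  B3 → {B4,B5}
  B4 → ∅
  B5 → ∅

φ for u: defs {B2,B3,B5}
  DF⁺ = {B4,B5}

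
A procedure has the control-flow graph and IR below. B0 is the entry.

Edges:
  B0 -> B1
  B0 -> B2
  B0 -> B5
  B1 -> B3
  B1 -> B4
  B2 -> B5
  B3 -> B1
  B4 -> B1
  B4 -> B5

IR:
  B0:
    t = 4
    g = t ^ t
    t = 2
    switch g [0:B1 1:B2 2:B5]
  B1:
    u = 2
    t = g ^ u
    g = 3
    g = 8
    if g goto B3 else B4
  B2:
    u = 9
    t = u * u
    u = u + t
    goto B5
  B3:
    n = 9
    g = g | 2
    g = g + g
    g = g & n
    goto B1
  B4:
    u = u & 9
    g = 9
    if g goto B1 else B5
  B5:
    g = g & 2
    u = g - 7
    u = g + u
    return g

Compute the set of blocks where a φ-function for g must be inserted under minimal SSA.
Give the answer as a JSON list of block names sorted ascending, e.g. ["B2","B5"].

idom tree: B1←B0 B2←B0 B3←B1 B4←B1 B5←B0
Dom at joins:
  B1: preds {B0,B3,B4}: {B0} ∩ {B0,B1,B3} ∩ {B0,B1,B4} = {B0}; idom=B0
  B5: preds {B0,B2,B4}: {B0} ∩ {B0,B2} ∩ {B0,B1,B4} = {B0}; idom=B0

Frontier:
  join B1 pred B0: · stop@B0
  join B1 pred B3: B3→B1 stop@B0
  join B1 pred B4: B4→B1 stop@B0
  join B5 pred B0: · stop@B0
  join B5 pred B2: B2 stop@B0
  join B5 pred B4: B4→B1 stop@B0
  B0 → ∅
  B1 → {B1,B5}
  B2 → {B5}
  B3 → {B1}
  B4 → {B1,B5}
  B5 → ∅

φ for g: defs {B0,B1,B3,B4,B5}
  DF⁺ = {B1,B5}

Answer: ["B1", "B5"]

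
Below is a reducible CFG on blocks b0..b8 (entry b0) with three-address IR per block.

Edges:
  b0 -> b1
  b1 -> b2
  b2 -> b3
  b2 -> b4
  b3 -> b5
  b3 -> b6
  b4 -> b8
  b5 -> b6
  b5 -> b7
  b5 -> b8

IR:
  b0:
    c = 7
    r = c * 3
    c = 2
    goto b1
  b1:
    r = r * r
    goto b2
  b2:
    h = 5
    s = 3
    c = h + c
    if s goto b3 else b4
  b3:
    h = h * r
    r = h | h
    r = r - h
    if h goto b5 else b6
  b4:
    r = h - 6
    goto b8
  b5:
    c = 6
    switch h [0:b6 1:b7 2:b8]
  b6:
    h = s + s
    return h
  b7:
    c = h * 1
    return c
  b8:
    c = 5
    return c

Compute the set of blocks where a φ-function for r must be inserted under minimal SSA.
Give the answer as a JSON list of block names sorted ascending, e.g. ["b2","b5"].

Answer: ["b8"]

Derivation:
idom tree: b1←b0 b2←b1 b3←b2 b4←b2 b5←b3 b6←b3 b7←b5 b8←b2
Join-block Dom:
  b6: preds {b3,b5}: {b0,b1,b2,b3} ∩ {b0,b1,b2,b3,b5} = {b0,b1,b2,b3}; idom=b3
  b8: preds {b4,b5}: {b0,b1,b2,b4} ∩ {b0,b1,b2,b3,b5} = {b0,b1,b2}; idom=b2

DF walk-up:
  join b6 pred b3: · stop@b3
  join b6 pred b5: b5 stop@b3
  join b8 pred b4: b4 stop@b2
  join b8 pred b5: b5→b3 stop@b2
  DF(b0)=∅
  DF(b1)=∅
  DF(b2)=∅
  DF(b3)={b8}
  DF(b4)={b8}
  DF(b5)={b6,b8}
  DF(b6)=∅
  DF(b7)=∅
  DF(b8)=∅

φ for r: defs {b0,b1,b3,b4}
  DF⁺ = {b8}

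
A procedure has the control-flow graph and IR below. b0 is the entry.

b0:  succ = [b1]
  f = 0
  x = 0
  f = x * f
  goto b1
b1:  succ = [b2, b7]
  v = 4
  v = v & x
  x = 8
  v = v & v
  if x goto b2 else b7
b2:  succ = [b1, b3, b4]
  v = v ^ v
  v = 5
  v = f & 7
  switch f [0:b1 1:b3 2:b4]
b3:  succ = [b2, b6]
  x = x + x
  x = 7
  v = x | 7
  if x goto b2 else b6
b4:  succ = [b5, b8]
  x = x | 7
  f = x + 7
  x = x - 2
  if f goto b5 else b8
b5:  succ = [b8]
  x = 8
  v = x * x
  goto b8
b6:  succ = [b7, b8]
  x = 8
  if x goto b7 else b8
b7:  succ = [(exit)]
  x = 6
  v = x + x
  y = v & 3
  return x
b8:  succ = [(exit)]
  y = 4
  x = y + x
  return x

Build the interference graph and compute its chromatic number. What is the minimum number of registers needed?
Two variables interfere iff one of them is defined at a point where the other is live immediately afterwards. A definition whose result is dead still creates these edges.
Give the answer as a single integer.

Per-block:
  b0 def {f,x} use ∅
  b1 def {v,x} use {x}
  b2 def {v} use {f,v}
  b3 def {v,x} use {x}
  b4 def {f,x} use {x}
  b5 def {v,x} use ∅
  b6 def {x} use ∅
  b7 def {v,x,y} use ∅
  b8 def {x,y} use {x}

Liveness:
  live b0: ∅→{f,x}
  live b1: {f,x}→{f,v,x}
  live b2: {f,v,x}→{f,x}
  live b3: {f,x}→{f,v,x}
  live b4: {x}→{x}
  live b5: ∅→{x}
  live b6: ∅→{x}
  live b7: ∅→∅
  live b8: {x}→∅

Conflict graph:
  f↔{v,x}
  v↔{f,x}
  x↔{f,v,y}
  y↔{x}

Registers:
  {f,v,x} pairwise interfere (3-clique) ⇒ χ ≥ 3
  3-colouring: c0={x}  c1={f,y}  c2={v}
  χ = 3

Answer: 3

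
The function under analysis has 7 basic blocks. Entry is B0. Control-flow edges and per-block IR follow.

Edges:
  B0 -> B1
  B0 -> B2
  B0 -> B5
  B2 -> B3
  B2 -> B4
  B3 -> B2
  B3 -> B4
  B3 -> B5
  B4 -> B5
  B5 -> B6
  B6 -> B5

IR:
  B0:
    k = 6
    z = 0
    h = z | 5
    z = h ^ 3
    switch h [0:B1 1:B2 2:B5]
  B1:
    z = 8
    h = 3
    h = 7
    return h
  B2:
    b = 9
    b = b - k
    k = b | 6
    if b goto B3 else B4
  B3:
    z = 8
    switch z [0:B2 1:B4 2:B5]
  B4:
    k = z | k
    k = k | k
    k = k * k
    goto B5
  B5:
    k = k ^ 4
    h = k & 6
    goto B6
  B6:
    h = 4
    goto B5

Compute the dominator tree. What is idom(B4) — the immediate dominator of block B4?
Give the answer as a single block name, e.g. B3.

Answer: B2

Working:
idom tree: B1←B0 B2←B0 B3←B2 B4←B2 B5←B0 B6←B5
Dom∩ at merges:
  B2: preds {B0,B3}: {B0} ∩ {B0,B2,B3} = {B0}; idom=B0
  B4: preds {B2,B3}: {B0,B2} ∩ {B0,B2,B3} = {B0,B2}; idom=B2
  B5: preds {B0,B3,B4,B6}: {B0} ∩ {B0,B2,B3} ∩ {B0,B2,B4} ∩ {B0,B5,B6} = {B0}; idom=B0

idom(B4) = B2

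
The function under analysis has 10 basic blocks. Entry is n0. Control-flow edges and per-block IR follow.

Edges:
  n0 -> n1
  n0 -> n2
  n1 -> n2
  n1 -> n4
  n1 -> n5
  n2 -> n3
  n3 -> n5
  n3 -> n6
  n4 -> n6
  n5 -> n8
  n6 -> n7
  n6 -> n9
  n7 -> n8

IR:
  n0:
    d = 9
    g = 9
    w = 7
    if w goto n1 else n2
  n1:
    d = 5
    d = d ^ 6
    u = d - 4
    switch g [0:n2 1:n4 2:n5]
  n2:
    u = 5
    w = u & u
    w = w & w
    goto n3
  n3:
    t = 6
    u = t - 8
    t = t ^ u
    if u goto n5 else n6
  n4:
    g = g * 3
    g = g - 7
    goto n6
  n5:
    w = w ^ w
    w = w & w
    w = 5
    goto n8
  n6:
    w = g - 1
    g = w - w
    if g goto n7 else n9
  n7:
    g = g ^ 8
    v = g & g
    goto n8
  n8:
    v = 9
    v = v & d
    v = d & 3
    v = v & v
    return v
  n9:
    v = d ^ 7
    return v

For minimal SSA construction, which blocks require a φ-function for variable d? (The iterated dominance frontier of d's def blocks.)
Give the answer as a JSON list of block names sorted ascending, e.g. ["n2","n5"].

Answer: ["n2", "n5", "n6", "n8"]

Derivation:
idom tree: n1←n0 n2←n0 n3←n2 n4←n1 n5←n0 n6←n0 n7←n6 n8←n0 n9←n6
Dom at joins:
  n2: preds {n0,n1}: {n0} ∩ {n0,n1} = {n0}; idom=n0
  n5: preds {n1,n3}: {n0,n1} ∩ {n0,n2,n3} = {n0}; idom=n0
  n6: preds {n3,n4}: {n0,n2,n3} ∩ {n0,n1,n4} = {n0}; idom=n0
  n8: preds {n5,n7}: {n0,n5} ∩ {n0,n6,n7} = {n0}; idom=n0

Frontier:
  join n2 pred n0: · stop@n0
  join n2 pred n1: n1 stop@n0
  join n5 pred n1: n1 stop@n0
  join n5 pred n3: n3→n2 stop@n0
  join n6 pred n3: n3→n2 stop@n0
  join n6 pred n4: n4→n1 stop@n0
  join n8 pred n5: n5 stop@n0
  join n8 pred n7: n7→n6 stop@n0
  DF(n0)=∅
  DF(n1)={n2,n5,n6}
  DF(n2)={n5,n6}
  DF(n3)={n5,n6}
  DF(n4)={n6}
  DF(n5)={n8}
  DF(n6)={n8}
  DF(n7)={n8}
  DF(n8)=∅
  DF(n9)=∅

φ for d: defs {n0,n1}
  DF⁺ = {n2,n5,n6,n8}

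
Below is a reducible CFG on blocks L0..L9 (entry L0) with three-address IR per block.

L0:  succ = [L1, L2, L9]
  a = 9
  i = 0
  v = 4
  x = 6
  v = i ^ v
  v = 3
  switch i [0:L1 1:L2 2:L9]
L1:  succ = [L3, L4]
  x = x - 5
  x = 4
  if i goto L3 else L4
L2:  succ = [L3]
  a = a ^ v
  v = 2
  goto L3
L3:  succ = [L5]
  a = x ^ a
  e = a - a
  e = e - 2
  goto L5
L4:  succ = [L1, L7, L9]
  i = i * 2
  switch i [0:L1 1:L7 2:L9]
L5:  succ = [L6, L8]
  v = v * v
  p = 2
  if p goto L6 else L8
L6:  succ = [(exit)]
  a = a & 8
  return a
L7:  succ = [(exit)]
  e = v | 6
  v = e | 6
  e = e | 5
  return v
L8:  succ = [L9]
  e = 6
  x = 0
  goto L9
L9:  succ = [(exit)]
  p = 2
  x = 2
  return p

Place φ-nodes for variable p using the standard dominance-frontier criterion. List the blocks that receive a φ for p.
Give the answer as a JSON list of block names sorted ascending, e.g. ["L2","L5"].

idom tree: L1←L0 L2←L0 L3←L0 L4←L1 L5←L3 L6←L5 L7←L4 L8←L5 L9←L0
Dom∩ at merges:
  L1: preds {L0,L4}: {L0} ∩ {L0,L1,L4} = {L0}; idom=L0
  L3: preds {L1,L2}: {L0,L1} ∩ {L0,L2} = {L0}; idom=L0
  L9: preds {L0,L4,L8}: {L0} ∩ {L0,L1,L4} ∩ {L0,L3,L5,L8} = {L0}; idom=L0

DF derivation:
  L1←L0: walk · to L0
  L1←L4: walk L4→L1 to L0
  L3←L1: walk L1 to L0
  L3←L2: walk L2 to L0
  L9←L0: walk · to L0
  L9←L4: walk L4→L1 to L0
  L9←L8: walk L8→L5→L3 to L0
  L0: DF=∅
  L1: DF={L1,L3,L9}
  L2: DF={L3}
  L3: DF={L9}
  L4: DF={L1,L9}
  L5: DF={L9}
  L6: DF=∅
  L7: DF=∅
  L8: DF={L9}
  L9: DF=∅

φ for p: defs {L5,L9}
  DF⁺ = {L9}

Answer: ["L9"]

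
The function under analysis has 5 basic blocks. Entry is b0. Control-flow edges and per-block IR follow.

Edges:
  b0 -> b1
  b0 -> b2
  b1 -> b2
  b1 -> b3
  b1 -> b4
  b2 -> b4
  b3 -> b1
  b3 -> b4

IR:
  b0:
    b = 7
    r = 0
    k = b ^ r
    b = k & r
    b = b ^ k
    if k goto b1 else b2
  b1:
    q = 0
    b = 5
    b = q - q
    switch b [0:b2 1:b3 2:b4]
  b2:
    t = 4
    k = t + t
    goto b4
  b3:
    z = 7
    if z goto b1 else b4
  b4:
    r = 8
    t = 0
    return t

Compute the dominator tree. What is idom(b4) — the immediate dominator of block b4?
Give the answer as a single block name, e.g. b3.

Answer: b0

Analysis:
idom tree: b1←b0 b2←b0 b3←b1 b4←b0
Dom∩ at merges:
  b1: preds {b0,b3}: {b0} ∩ {b0,b1,b3} = {b0}; idom=b0
  b2: preds {b0,b1}: {b0} ∩ {b0,b1} = {b0}; idom=b0
  b4: preds {b1,b2,b3}: {b0,b1} ∩ {b0,b2} ∩ {b0,b1,b3} = {b0}; idom=b0

idom(b4) = b0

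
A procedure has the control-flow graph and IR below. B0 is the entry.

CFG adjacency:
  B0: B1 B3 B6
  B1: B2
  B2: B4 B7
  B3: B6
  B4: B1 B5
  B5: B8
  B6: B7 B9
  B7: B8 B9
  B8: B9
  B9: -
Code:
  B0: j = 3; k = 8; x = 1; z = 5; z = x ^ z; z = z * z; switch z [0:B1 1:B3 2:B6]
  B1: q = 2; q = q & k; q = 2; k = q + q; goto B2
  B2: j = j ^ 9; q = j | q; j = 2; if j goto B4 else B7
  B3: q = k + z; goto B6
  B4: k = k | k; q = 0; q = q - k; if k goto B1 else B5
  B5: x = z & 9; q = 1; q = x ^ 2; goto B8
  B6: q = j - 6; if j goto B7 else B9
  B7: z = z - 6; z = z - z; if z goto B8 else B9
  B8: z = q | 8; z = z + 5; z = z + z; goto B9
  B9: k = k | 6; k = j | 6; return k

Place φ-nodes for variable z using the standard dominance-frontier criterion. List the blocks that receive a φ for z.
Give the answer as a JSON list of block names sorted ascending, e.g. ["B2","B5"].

idom tree: B1←B0 B2←B1 B3←B0 B4←B2 B5←B4 B6←B0 B7←B0 B8←B0 B9←B0
Dom at joins:
  B1: preds {B0,B4}: {B0} ∩ {B0,B1,B2,B4} = {B0}; idom=B0
  B6: preds {B0,B3}: {B0} ∩ {B0,B3} = {B0}; idom=B0
  B7: preds {B2,B6}: {B0,B1,B2} ∩ {B0,B6} = {B0}; idom=B0
  B8: preds {B5,B7}: {B0,B1,B2,B4,B5} ∩ {B0,B7} = {B0}; idom=B0
  B9: preds {B6,B7,B8}: {B0,B6} ∩ {B0,B7} ∩ {B0,B8} = {B0}; idom=B0

Frontier:
  B1←B0: walk · to B0
  B1←B4: walk B4→B2→B1 to B0
  B6←B0: walk · to B0
  B6←B3: walk B3 to B0
  B7←B2: walk B2→B1 to B0
  B7←B6: walk B6 to B0
  B8←B5: walk B5→B4→B2→B1 to B0
  B8←B7: walk B7 to B0
  B9←B6: walk B6 to B0
  B9←B7: walk B7 to B0
  B9←B8: walk B8 to B0
  DF(B0)=∅
  DF(B1)={B1,B7,B8}
  DF(B2)={B1,B7,B8}
  DF(B3)={B6}
  DF(B4)={B1,B8}
  DF(B5)={B8}
  DF(B6)={B7,B9}
  DF(B7)={B8,B9}
  DF(B8)={B9}
  DF(B9)=∅

φ for z: defs {B0,B7,B8}
  DF⁺ = {B8,B9}

Answer: ["B8", "B9"]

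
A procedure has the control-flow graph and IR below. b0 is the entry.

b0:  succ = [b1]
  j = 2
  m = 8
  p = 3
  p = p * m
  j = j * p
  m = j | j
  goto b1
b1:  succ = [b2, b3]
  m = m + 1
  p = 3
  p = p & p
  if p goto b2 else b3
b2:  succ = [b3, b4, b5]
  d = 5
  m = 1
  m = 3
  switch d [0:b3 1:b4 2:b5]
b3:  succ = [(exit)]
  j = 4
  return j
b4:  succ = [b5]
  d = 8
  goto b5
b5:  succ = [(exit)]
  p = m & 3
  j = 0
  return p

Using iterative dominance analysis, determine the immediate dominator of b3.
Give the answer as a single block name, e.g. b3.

Answer: b1

Working:
idom tree: b1←b0 b2←b1 b3←b1 b4←b2 b5←b2
Dom at joins:
  b3: preds {b1,b2}: {b0,b1} ∩ {b0,b1,b2} = {b0,b1}; idom=b1
  b5: preds {b2,b4}: {b0,b1,b2} ∩ {b0,b1,b2,b4} = {b0,b1,b2}; idom=b2

idom(b3) = b1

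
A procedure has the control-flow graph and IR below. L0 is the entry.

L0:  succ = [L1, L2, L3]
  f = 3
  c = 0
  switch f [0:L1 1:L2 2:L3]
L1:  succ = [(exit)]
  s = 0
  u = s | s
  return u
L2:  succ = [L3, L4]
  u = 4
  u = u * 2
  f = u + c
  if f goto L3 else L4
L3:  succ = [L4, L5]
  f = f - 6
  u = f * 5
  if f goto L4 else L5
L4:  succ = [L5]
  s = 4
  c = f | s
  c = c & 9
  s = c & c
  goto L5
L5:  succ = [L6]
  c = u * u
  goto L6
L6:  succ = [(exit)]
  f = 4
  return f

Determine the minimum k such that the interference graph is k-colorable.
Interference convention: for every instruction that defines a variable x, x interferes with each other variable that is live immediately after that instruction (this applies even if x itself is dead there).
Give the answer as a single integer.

Block summaries:
  L0: {c,f} / ∅
  L1: {s,u} / ∅
  L2: {f,u} / {c}
  L3: {f,u} / {f}
  L4: {c,s} / {f}
  L5: {c} / {u}
  L6: {f} / ∅

Liveness:
  live L0: ∅→{c,f}
  live L1: ∅→∅
  live L2: {c}→{f,u}
  live L3: {f}→{f,u}
  live L4: {f,u}→{u}
  live L5: {u}→∅
  live L6: ∅→∅

Interfere edges:
  c↔{f,u}
  f↔{c,s,u}
  s↔{f,u}
  u↔{c,f,s}

Registers:
  clique {c,f,u} ⇒ need ≥ 3
  assign c→c2 f→c0 s→c2 u→c1 — no edge inside a register ⇒ χ ≤ 3
  χ = 3

Answer: 3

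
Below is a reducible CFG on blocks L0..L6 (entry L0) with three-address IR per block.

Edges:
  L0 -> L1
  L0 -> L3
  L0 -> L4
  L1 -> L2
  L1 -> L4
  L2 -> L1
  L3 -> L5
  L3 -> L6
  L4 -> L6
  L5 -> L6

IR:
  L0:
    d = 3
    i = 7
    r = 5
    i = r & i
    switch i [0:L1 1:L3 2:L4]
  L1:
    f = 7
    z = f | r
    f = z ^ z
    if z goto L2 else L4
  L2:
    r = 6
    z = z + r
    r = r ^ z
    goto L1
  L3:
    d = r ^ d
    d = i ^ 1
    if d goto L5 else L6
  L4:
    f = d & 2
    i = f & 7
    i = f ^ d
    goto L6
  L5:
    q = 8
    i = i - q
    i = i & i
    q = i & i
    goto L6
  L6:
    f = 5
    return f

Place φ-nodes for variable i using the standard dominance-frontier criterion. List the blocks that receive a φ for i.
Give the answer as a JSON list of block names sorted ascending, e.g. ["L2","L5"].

idom tree: L1←L0 L2←L1 L3←L0 L4←L0 L5←L3 L6←L0
Join-block Dom:
  L1: preds {L0,L2}: {L0} ∩ {L0,L1,L2} = {L0}; idom=L0
  L4: preds {L0,L1}: {L0} ∩ {L0,L1} = {L0}; idom=L0
  L6: preds {L3,L4,L5}: {L0,L3} ∩ {L0,L4} ∩ {L0,L3,L5} = {L0}; idom=L0

DF walk-up:
  join L1 pred L0: · stop@L0
  join L1 pred L2: L2→L1 stop@L0
  join L4 pred L0: · stop@L0
  join L4 pred L1: L1 stop@L0
  join L6 pred L3: L3 stop@L0
  join L6 pred L4: L4 stop@L0
  join L6 pred L5: L5→L3 stop@L0
  L0: DF=∅
  L1: DF={L1,L4}
  L2: DF={L1}
  L3: DF={L6}
  L4: DF={L6}
  L5: DF={L6}
  L6: DF=∅

φ for i: defs {L0,L4,L5}
  DF⁺ = {L6}

Answer: ["L6"]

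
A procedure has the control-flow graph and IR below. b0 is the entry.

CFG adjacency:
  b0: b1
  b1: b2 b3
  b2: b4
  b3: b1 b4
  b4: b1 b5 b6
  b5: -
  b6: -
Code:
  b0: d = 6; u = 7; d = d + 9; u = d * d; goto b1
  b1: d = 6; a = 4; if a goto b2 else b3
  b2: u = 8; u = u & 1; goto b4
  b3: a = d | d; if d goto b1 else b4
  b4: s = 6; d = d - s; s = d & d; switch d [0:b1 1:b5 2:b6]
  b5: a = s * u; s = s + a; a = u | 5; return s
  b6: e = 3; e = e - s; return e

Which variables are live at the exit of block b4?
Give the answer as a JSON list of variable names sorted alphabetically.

Answer: ["s", "u"]

Analysis:
Per-block:
  b0: def={d,u} ue=∅
  b1: def={a,d} ue=∅
  b2: def={u} ue=∅
  b3: def={a} ue={d}
  b4: def={d,s} ue={d}
  b5: def={a,s} ue={s,u}
  b6: def={e} ue={s}

Backward fixpoint:
  b0 li=∅ lo={u}
  b1 li={u} lo={d,u}
  b2 li={d} lo={d,u}
  b3 li={d,u} lo={d,u}
  b4 li={d,u} lo={s,u}
  b5 li={s,u} lo=∅
  b6 li={s} lo=∅

live-out(b4) = ["s", "u"]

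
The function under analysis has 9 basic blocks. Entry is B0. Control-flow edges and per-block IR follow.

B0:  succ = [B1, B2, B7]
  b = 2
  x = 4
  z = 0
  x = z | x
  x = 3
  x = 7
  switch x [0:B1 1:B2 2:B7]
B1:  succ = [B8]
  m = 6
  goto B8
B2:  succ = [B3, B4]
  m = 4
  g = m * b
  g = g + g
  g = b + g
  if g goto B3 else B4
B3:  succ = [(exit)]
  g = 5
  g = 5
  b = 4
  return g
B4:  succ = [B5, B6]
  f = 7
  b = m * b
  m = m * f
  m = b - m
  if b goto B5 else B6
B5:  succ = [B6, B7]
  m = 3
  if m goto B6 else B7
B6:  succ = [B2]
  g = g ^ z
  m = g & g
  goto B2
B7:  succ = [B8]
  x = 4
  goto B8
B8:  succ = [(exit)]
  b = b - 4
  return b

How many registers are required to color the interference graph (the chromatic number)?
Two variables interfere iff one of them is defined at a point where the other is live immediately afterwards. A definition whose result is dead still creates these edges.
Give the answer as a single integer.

Answer: 5

Working:
Block summaries:
  B0: {b,x,z} / ∅
  B1: {m} / ∅
  B2: {g,m} / {b}
  B3: {b,g} / ∅
  B4: {b,f,m} / {b,m}
  B5: {m} / ∅
  B6: {g,m} / {g,z}
  B7: {x} / ∅
  B8: {b} / {b}

Backward fixpoint:
  live B0: ∅→{b,z}
  live B1: {b}→{b}
  live B2: {b,z}→{b,g,m,z}
  live B3: ∅→∅
  live B4: {b,g,m,z}→{b,g,z}
  live B5: {b,g,z}→{b,g,z}
  live B6: {b,g,z}→{b,z}
  live B7: {b}→{b}
  live B8: {b}→∅

Conflict graph:
  b: {f,g,m,x,z}
  f: {b,g,m,z}
  g: {b,f,m,z}
  m: {b,f,g,z}
  x: {b,z}
  z: {b,f,g,m,x}

Registers:
  {b,f,g,m,z} pairwise interfere (5-clique) ⇒ χ ≥ 5
  5-colouring: r0={b}  r1={z}  r2={f,x}  r3={g}  r4={m}
  χ = 5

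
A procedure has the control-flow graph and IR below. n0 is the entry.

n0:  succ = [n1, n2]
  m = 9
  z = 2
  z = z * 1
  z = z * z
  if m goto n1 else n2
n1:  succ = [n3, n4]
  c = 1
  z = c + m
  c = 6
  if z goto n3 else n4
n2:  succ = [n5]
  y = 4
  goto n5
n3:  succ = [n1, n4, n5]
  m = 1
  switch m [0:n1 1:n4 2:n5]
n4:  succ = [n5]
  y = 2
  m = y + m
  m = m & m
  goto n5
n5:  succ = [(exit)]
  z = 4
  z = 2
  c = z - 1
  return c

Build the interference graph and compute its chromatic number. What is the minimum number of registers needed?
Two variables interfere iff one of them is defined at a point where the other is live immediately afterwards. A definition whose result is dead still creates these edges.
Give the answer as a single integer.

Answer: 3

Analysis:
Block summaries:
  n0: def={m,z} ue=∅
  n1: def={c,z} ue={m}
  n2: def={y} ue=∅
  n3: def={m} ue=∅
  n4: def={m,y} ue={m}
  n5: def={c,z} ue=∅

Backward fixpoint:
  live n0: ∅→{m}
  live n1: {m}→{m}
  live n2: ∅→∅
  live n3: ∅→{m}
  live n4: {m}→∅
  live n5: ∅→∅

Conflict graph:
  c — {m,z}
  m — {c,y,z}
  y — {m}
  z — {c,m}

Registers:
  {c,m,z} pairwise interfere (3-clique) ⇒ χ ≥ 3
  assign c→r1 m→r0 y→r1 z→r2 — no edge inside a register ⇒ χ ≤ 3
  χ = 3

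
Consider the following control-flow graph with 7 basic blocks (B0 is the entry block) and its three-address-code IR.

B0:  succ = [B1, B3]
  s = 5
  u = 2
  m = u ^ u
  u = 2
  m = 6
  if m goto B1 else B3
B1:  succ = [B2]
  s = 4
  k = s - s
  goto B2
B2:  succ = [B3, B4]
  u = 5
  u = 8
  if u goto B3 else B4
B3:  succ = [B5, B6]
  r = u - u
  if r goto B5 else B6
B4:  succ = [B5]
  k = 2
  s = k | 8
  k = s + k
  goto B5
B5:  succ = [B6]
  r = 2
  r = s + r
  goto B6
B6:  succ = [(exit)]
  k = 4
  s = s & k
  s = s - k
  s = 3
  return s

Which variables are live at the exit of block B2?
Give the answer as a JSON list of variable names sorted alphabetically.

Answer: ["s", "u"]

Analysis:
Per-block:
  B0 def {m,s,u} use ∅
  B1 def {k,s} use ∅
  B2 def {u} use ∅
  B3 def {r} use {u}
  B4 def {k,s} use ∅
  B5 def {r} use {s}
  B6 def {k,s} use {s}

Liveness:
  B0 li=∅ lo={s,u}
  B1 li=∅ lo={s}
  B2 li={s} lo={s,u}
  B3 li={s,u} lo={s}
  B4 li=∅ lo={s}
  B5 li={s} lo={s}
  B6 li={s} lo=∅

live-out(B2) = ["s", "u"]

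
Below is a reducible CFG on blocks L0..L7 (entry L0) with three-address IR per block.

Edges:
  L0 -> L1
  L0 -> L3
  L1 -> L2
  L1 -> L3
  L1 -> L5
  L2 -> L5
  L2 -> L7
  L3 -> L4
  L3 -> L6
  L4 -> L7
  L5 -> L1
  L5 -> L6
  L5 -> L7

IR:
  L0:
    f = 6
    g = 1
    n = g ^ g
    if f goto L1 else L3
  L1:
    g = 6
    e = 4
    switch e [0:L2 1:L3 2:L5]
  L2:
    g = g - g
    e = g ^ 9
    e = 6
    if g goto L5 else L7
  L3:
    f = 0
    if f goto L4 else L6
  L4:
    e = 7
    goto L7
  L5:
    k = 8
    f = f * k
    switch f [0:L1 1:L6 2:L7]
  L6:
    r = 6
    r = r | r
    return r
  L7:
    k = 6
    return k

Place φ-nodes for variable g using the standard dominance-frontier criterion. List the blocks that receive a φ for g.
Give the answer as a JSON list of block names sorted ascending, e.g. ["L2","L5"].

idom tree: L1←L0 L2←L1 L3←L0 L4←L3 L5←L1 L6←L0 L7←L0
Dom at joins:
  L1: preds {L0,L5}: {L0} ∩ {L0,L1,L5} = {L0}; idom=L0
  L3: preds {L0,L1}: {L0} ∩ {L0,L1} = {L0}; idom=L0
  L5: preds {L1,L2}: {L0,L1} ∩ {L0,L1,L2} = {L0,L1}; idom=L1
  L6: preds {L3,L5}: {L0,L3} ∩ {L0,L1,L5} = {L0}; idom=L0
  L7: preds {L2,L4,L5}: {L0,L1,L2} ∩ {L0,L3,L4} ∩ {L0,L1,L5} = {L0}; idom=L0

DF derivation:
  L1←L0: walk · to L0
  L1←L5: walk L5→L1 to L0
  L3←L0: walk · to L0
  L3←L1: walk L1 to L0
  L5←L1: walk · to L1
  L5←L2: walk L2 to L1
  L6←L3: walk L3 to L0
  L6←L5: walk L5→L1 to L0
  L7←L2: walk L2→L1 to L0
  L7←L4: walk L4→L3 to L0
  L7←L5: walk L5→L1 to L0
  L0: DF=∅
  L1: DF={L1,L3,L6,L7}
  L2: DF={L5,L7}
  L3: DF={L6,L7}
  L4: DF={L7}
  L5: DF={L1,L6,L7}
  L6: DF=∅
  L7: DF=∅

φ for g: defs {L0,L1,L2}
  DF⁺ = {L1,L3,L5,L6,L7}

Answer: ["L1", "L3", "L5", "L6", "L7"]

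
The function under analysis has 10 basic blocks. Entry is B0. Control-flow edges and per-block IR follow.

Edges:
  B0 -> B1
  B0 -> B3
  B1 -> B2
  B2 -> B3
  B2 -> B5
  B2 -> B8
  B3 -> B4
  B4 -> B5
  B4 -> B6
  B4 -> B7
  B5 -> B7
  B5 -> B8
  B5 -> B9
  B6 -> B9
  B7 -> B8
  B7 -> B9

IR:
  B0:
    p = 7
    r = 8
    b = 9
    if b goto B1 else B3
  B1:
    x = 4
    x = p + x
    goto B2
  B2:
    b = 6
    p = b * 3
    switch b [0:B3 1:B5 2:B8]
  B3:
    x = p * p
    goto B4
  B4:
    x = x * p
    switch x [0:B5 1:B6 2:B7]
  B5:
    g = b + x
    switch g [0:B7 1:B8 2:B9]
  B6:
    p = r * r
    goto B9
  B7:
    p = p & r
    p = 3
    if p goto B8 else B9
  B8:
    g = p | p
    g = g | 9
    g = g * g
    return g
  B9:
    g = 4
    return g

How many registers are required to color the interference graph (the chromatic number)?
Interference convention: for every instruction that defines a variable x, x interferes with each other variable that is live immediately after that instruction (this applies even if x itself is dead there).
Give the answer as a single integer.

Answer: 4

Working:
def/use:
  B0 def {b,p,r} use ∅
  B1 def {x} use {p}
  B2 def {b,p} use ∅
  B3 def {x} use {p}
  B4 def {x} use {p,x}
  B5 def {g} use {b,x}
  B6 def {p} use {r}
  B7 def {p} use {p,r}
  B8 def {g} use {p}
  B9 def {g} use ∅

Liveness:
  B0 li=∅ lo={b,p,r}
  B1 li={p,r} lo={r,x}
  B2 li={r,x} lo={b,p,r,x}
  B3 li={b,p,r} lo={b,p,r,x}
  B4 li={b,p,r,x} lo={b,p,r,x}
  B5 li={b,p,r,x} lo={p,r}
  B6 li={r} lo=∅
  B7 li={p,r} lo={p}
  B8 li={p} lo=∅
  B9 li=∅ lo=∅

Interference:
  b: {p,r,x}
  g: {p,r}
  p: {b,g,r,x}
  r: {b,g,p,x}
  x: {b,p,r}

Colouring:
  {b,p,r,x} pairwise interfere (4-clique) ⇒ χ ≥ 4
  4-colouring: c0={p}  c1={r}  c2={b,g}  c3={x}
  χ = 4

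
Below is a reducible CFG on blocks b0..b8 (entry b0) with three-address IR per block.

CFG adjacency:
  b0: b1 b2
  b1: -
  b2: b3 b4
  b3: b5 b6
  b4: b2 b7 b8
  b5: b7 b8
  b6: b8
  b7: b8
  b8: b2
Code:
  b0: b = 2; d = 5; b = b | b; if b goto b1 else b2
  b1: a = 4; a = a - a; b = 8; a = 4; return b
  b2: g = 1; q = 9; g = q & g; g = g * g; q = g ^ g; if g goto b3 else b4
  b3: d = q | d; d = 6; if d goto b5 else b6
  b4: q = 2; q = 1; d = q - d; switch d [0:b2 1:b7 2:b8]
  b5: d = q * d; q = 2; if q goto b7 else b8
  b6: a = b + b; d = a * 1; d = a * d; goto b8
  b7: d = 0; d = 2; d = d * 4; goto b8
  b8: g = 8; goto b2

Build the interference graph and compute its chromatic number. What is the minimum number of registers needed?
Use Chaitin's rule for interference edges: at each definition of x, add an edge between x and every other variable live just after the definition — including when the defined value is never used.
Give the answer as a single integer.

def/use:
  b0 def {b,d} use ∅
  b1 def {a,b} use ∅
  b2 def {g,q} use ∅
  b3 def {d} use {d,q}
  b4 def {d,q} use {d}
  b5 def {d,q} use {d,q}
  b6 def {a,d} use {b}
  b7 def {d} use ∅
  b8 def {g} use ∅

Liveness:
  b0: in=∅ out={b,d}
  b1: in=∅ out=∅
  b2: in={b,d} out={b,d,q}
  b3: in={b,d,q} out={b,d,q}
  b4: in={b,d} out={b,d}
  b5: in={b,d,q} out={b,d}
  b6: in={b} out={b,d}
  b7: in={b} out={b,d}
  b8: in={b,d} out={b,d}

Interference:
  a↔{b,d}
  b↔{a,d,g,q}
  d↔{a,b,g,q}
  g↔{b,d,q}
  q↔{b,d,g}

Colouring:
  clique {b,d,g,q} ⇒ need ≥ 4
  assign a→r2 b→r0 d→r1 g→r2 q→r3 — no edge inside a register ⇒ χ ≤ 4
  χ = 4

Answer: 4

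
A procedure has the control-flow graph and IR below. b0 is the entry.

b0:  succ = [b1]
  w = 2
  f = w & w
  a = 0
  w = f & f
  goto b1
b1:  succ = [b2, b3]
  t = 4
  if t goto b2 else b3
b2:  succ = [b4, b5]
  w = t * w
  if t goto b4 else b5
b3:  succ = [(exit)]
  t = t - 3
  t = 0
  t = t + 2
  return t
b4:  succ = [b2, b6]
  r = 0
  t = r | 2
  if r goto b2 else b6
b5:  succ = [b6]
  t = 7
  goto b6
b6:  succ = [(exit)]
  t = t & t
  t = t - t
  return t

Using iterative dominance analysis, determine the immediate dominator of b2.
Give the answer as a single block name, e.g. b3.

Answer: b1

Working:
idom tree: b1←b0 b2←b1 b3←b1 b4←b2 b5←b2 b6←b2
Join-block Dom:
  b2: preds {b1,b4}: {b0,b1} ∩ {b0,b1,b2,b4} = {b0,b1}; idom=b1
  b6: preds {b4,b5}: {b0,b1,b2,b4} ∩ {b0,b1,b2,b5} = {b0,b1,b2}; idom=b2

idom(b2) = b1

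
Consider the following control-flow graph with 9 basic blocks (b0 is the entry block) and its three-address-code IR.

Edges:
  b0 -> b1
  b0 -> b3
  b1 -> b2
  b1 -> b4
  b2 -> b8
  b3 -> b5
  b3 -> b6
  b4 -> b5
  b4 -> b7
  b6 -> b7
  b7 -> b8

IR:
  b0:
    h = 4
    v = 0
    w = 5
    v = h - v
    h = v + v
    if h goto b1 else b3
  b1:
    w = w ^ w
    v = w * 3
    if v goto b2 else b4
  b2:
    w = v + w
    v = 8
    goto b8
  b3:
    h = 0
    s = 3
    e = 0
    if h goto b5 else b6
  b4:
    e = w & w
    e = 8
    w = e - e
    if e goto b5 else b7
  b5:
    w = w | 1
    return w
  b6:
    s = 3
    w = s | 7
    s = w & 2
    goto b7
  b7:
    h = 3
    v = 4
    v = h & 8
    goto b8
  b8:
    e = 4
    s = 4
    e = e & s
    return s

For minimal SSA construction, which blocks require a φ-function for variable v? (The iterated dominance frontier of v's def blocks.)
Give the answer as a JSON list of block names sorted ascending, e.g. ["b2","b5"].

idom tree: b1←b0 b2←b1 b3←b0 b4←b1 b5←b0 b6←b3 b7←b0 b8←b0
Dom at joins:
  b5: preds {b3,b4}: {b0,b3} ∩ {b0,b1,b4} = {b0}; idom=b0
  b7: preds {b4,b6}: {b0,b1,b4} ∩ {b0,b3,b6} = {b0}; idom=b0
  b8: preds {b2,b7}: {b0,b1,b2} ∩ {b0,b7} = {b0}; idom=b0

Frontier:
  b5←b3: walk b3 to b0
  b5←b4: walk b4→b1 to b0
  b7←b4: walk b4→b1 to b0
  b7←b6: walk b6→b3 to b0
  b8←b2: walk b2→b1 to b0
  b8←b7: walk b7 to b0
  b0 → ∅
  b1 → {b5,b7,b8}
  b2 → {b8}
  b3 → {b5,b7}
  b4 → {b5,b7}
  b5 → ∅
  b6 → {b7}
  b7 → {b8}
  b8 → ∅

φ for v: defs {b0,b1,b2,b7}
  DF⁺ = {b5,b7,b8}

Answer: ["b5", "b7", "b8"]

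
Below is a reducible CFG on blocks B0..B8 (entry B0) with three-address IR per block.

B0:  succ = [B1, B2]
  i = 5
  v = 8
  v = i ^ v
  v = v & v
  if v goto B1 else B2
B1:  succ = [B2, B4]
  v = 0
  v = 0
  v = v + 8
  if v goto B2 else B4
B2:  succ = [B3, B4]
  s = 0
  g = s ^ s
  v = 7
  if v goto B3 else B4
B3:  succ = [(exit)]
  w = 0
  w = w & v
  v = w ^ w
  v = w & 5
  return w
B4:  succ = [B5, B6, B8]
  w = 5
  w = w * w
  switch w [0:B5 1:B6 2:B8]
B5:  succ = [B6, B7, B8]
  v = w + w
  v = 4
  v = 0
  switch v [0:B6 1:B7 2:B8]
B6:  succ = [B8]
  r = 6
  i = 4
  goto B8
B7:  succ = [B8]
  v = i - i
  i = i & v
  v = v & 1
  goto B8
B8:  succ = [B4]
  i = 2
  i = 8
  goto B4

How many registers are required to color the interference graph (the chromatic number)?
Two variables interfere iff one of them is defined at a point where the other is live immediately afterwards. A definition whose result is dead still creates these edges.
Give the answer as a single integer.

Answer: 3

Analysis:
def/use:
  B0: {i,v} / ∅
  B1: {v} / ∅
  B2: {g,s,v} / ∅
  B3: {v,w} / {v}
  B4: {w} / ∅
  B5: {v} / {w}
  B6: {i,r} / ∅
  B7: {i,v} / {i}
  B8: {i} / ∅

Live sets:
  B0 li=∅ lo={i}
  B1 li={i} lo={i}
  B2 li={i} lo={i,v}
  B3 li={v} lo=∅
  B4 li={i} lo={i,w}
  B5 li={i,w} lo={i}
  B6 li=∅ lo=∅
  B7 li={i} lo=∅
  B8 li=∅ lo={i}

Interference:
  g: {i}
  i: {g,s,v,w}
  r: ∅
  s: {i}
  v: {i,w}
  w: {i,v}

Registers:
  clique {i,v,w} ⇒ need ≥ 3
  3-colouring: R0={i,r}  R1={g,s,v}  R2={w}
  χ = 3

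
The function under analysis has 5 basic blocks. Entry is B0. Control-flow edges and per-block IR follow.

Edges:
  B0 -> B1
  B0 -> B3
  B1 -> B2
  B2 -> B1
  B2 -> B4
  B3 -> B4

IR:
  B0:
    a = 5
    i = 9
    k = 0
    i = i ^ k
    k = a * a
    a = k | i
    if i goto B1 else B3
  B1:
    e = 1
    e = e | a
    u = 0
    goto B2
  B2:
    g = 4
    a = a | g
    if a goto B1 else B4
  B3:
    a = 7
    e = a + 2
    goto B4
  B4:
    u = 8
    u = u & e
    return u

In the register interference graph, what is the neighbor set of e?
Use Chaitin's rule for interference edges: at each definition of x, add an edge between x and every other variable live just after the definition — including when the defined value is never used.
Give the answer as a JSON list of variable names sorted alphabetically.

Block summaries:
  B0 def {a,i,k} use ∅
  B1 def {e,u} use {a}
  B2 def {a,g} use {a}
  B3 def {a,e} use ∅
  B4 def {u} use {e}

Backward fixpoint:
  B0: in=∅ out={a}
  B1: in={a} out={a,e}
  B2: in={a,e} out={a,e}
  B3: in=∅ out={e}
  B4: in={e} out=∅

Interference:
  a — {e,g,i,k,u}
  e — {a,g,u}
  g — {a,e}
  i — {a,k}
  k — {a,i}
  u — {a,e}

N(e) = ["a", "g", "u"]

Answer: ["a", "g", "u"]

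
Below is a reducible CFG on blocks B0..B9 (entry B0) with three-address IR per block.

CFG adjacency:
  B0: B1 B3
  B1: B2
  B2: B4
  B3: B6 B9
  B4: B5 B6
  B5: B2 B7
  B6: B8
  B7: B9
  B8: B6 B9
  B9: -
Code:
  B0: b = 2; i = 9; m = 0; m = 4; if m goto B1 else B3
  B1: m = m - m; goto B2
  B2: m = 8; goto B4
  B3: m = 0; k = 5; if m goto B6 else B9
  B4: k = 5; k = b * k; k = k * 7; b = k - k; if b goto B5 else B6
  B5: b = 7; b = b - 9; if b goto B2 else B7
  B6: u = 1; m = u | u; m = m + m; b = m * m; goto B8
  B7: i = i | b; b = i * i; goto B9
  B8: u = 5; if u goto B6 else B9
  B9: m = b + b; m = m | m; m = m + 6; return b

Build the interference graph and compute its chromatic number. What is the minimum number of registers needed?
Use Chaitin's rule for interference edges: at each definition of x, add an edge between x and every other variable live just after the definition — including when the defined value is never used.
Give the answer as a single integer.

Per-block:
  B0: def={b,i,m} ue=∅
  B1: def={m} ue={m}
  B2: def={m} ue=∅
  B3: def={k,m} ue=∅
  B4: def={b,k} ue={b}
  B5: def={b} ue=∅
  B6: def={b,m,u} ue=∅
  B7: def={b,i} ue={b,i}
  B8: def={u} ue=∅
  B9: def={m} ue={b}

Liveness:
  B0 li=∅ lo={b,i,m}
  B1 li={b,i,m} lo={b,i}
  B2 li={b,i} lo={b,i}
  B3 li={b} lo={b}
  B4 li={b,i} lo={i}
  B5 li={i} lo={b,i}
  B6 li=∅ lo={b}
  B7 li={b,i} lo={b}
  B8 li={b} lo={b}
  B9 li={b} lo=∅

Interfere edges:
  b↔{i,k,m,u}
  i↔{b,k,m}
  k↔{b,i,m}
  m↔{b,i,k}
  u↔{b}

Colouring:
  clique {b,i,k,m} ⇒ need ≥ 4
  assign b→R0 i→R1 k→R2 m→R3 u→R1 — no edge inside a register ⇒ χ ≤ 4
  χ = 4

Answer: 4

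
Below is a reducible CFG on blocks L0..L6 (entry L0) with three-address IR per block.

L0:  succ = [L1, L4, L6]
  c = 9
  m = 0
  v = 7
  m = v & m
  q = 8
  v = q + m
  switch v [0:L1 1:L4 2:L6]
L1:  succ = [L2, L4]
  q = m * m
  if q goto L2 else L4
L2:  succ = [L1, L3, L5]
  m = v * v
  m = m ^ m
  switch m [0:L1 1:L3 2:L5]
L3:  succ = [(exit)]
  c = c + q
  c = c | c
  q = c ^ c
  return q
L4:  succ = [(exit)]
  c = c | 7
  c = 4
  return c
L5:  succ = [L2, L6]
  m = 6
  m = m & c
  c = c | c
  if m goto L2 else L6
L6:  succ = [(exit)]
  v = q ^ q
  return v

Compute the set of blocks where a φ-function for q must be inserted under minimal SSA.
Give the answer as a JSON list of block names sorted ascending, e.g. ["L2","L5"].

Answer: ["L1", "L4", "L6"]

Derivation:
idom tree: L1←L0 L2←L1 L3←L2 L4←L0 L5←L2 L6←L0
Dom∩ at merges:
  L1: preds {L0,L2}: {L0} ∩ {L0,L1,L2} = {L0}; idom=L0
  L2: preds {L1,L5}: {L0,L1} ∩ {L0,L1,L2,L5} = {L0,L1}; idom=L1
  L4: preds {L0,L1}: {L0} ∩ {L0,L1} = {L0}; idom=L0
  L6: preds {L0,L5}: {L0} ∩ {L0,L1,L2,L5} = {L0}; idom=L0

Frontier:
  L1←L0: walk · to L0
  L1←L2: walk L2→L1 to L0
  L2←L1: walk · to L1
  L2←L5: walk L5→L2 to L1
  L4←L0: walk · to L0
  L4←L1: walk L1 to L0
  L6←L0: walk · to L0
  L6←L5: walk L5→L2→L1 to L0
  L0: DF=∅
  L1: DF={L1,L4,L6}
  L2: DF={L1,L2,L6}
  L3: DF=∅
  L4: DF=∅
  L5: DF={L2,L6}
  L6: DF=∅

φ for q: defs {L0,L1,L3}
  DF⁺ = {L1,L4,L6}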